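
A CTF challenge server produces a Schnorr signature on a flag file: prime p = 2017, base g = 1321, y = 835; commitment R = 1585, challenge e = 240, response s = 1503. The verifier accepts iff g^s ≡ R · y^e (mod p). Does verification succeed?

passes

g^s mod p:
1321^2 = 1745041 ≡ 336
1321^4 ≡ 336^2 = 112896 ≡ 1961
1321^8 ≡ 1961^2 = 3845521 ≡ 1119
1321^16 ≡ 1119^2 = 1252161 ≡ 1621
1321^32 ≡ 1621^2 = 2627641 ≡ 1507
1321^64 ≡ 1507^2 = 2271049 ≡ 1924
1321^128 ≡ 1924^2 = 3701776 ≡ 581
1321^256 ≡ 581^2 = 337561 ≡ 722
1321^512 ≡ 722^2 = 521284 ≡ 898
1321^1024 ≡ 898^2 = 806404 ≡ 1621
1503 = 1024 + 256 + 128 + 64 + 16 + 8 + 4 + 2 + 1, so 1321^1503 ≡ 1621·722·581·1924·1621·1119·1961·336·1321 ≡ 1532 (mod 2017)
R · y^e mod p:
835^2 = 697225 ≡ 1360
835^4 ≡ 1360^2 = 1849600 ≡ 11
835^8 ≡ 11^2 = 121
835^16 ≡ 121^2 = 14641 ≡ 522
835^32 ≡ 522^2 = 272484 ≡ 189
835^64 ≡ 189^2 = 35721 ≡ 1432
835^128 ≡ 1432^2 = 2050624 ≡ 1352
240 = 128 + 64 + 32 + 16, so 835^240 ≡ 1352·1432·189·522 ≡ 426 (mod 2017)
1585·426 = 675210 ≡ 1532 (mod 2017)
1532 ≡ 1532 (mod 2017); signature holds.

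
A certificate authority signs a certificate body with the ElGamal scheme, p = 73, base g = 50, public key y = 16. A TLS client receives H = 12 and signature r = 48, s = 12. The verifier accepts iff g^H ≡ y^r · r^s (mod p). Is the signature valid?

valid

Left side g^H mod p:
50^2 = 2500 ≡ 18
50^4 ≡ 18^2 = 324 ≡ 32
50^8 ≡ 32^2 = 1024 ≡ 2
12 = 8 + 4, so 50^12 ≡ 2·32 ≡ 64 (mod 73)
Right side y^r · r^s mod p:
16^2 = 256 ≡ 37
16^4 ≡ 37^2 = 1369 ≡ 55
16^8 ≡ 55^2 = 3025 ≡ 32
16^16 ≡ 32^2 = 1024 ≡ 2
16^32 ≡ 2^2 = 4
48 = 32 + 16, so 16^48 ≡ 4·2 ≡ 8 (mod 73)
48^2 = 2304 ≡ 41
48^4 ≡ 41^2 = 1681 ≡ 2
48^8 ≡ 2^2 = 4
12 = 8 + 4, so 48^12 ≡ 4·2 ≡ 8 (mod 73)
8·8 = 64 ≡ 64 (mod 73)
64 ≡ 64 (mod 73), so the signature is genuine.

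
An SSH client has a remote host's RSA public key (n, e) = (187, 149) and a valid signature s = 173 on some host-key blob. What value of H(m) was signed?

73

Squares mod 187: s^1≡173, s^2≡9, s^4≡81, s^8≡16, s^16≡69, s^32≡86, s^64≡103, s^128≡137
149 = 128 + 16 + 4 + 1, so s^149 ≡ 137·69·81·173 ≡ 73 (mod 187)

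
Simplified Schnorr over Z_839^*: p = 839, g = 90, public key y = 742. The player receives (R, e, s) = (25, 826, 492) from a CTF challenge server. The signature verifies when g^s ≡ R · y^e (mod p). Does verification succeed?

g^s mod p:
90^2 = 8100 ≡ 549
90^4 ≡ 549^2 = 301401 ≡ 200
90^8 ≡ 200^2 = 40000 ≡ 567
90^16 ≡ 567^2 = 321489 ≡ 152
90^32 ≡ 152^2 = 23104 ≡ 451
90^64 ≡ 451^2 = 203401 ≡ 363
90^128 ≡ 363^2 = 131769 ≡ 46
90^256 ≡ 46^2 = 2116 ≡ 438
492 = 256 + 128 + 64 + 32 + 8 + 4, so 90^492 ≡ 438·46·363·451·567·200 ≡ 448 (mod 839)
R · y^e mod p:
742^2 = 550564 ≡ 180
742^4 ≡ 180^2 = 32400 ≡ 518
742^8 ≡ 518^2 = 268324 ≡ 683
742^16 ≡ 683^2 = 466489 ≡ 5
742^32 ≡ 5^2 = 25
742^64 ≡ 25^2 = 625
742^128 ≡ 625^2 = 390625 ≡ 490
742^256 ≡ 490^2 = 240100 ≡ 146
742^512 ≡ 146^2 = 21316 ≡ 341
826 = 512 + 256 + 32 + 16 + 8 + 2, so 742^826 ≡ 341·146·25·5·683·180 ≡ 607 (mod 839)
25·607 = 15175 ≡ 73 (mod 839)
448 ≠ 73; the check fails.

fails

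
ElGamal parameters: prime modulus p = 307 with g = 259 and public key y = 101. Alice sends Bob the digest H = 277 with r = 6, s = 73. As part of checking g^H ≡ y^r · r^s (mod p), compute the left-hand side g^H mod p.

6

259^2 = 67081 ≡ 155
259^4 ≡ 155^2 = 24025 ≡ 79
259^8 ≡ 79^2 = 6241 ≡ 101
259^16 ≡ 101^2 = 10201 ≡ 70
259^32 ≡ 70^2 = 4900 ≡ 295
259^64 ≡ 295^2 = 87025 ≡ 144
259^128 ≡ 144^2 = 20736 ≡ 167
259^256 ≡ 167^2 = 27889 ≡ 259
277 = 256 + 16 + 4 + 1, so 259^277 ≡ 259·70·79·259 ≡ 6 (mod 307)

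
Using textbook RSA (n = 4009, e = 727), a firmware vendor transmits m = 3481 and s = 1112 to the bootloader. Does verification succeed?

fails

Squares mod 4009: s^1≡1112, s^2≡1772, s^4≡937, s^8≡4007, s^16≡4, s^32≡16, s^64≡256, s^128≡1392, s^256≡1317, s^512≡2601
727 = 512 + 128 + 64 + 16 + 4 + 2 + 1, so s^727 ≡ 2601·1392·256·4·937·1772·1112 ≡ 528 (mod 4009)
528 ≠ 3481, so verification fails.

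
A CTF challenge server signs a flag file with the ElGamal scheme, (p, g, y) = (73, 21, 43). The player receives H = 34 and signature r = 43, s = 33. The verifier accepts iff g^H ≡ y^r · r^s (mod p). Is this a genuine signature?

forged

Left side g^H mod p:
Squares mod 73: 21^1≡21, 21^2≡3, 21^4≡9, 21^8≡8, 21^16≡64, 21^32≡8
34 = 32 + 2, so 21^34 ≡ 8·3 ≡ 24 (mod 73)
Right side y^r · r^s mod p:
Squares mod 73: 43^1≡43, 43^2≡24, 43^4≡65, 43^8≡64, 43^16≡8, 43^32≡64
43 = 32 + 8 + 2 + 1, so 43^43 ≡ 64·64·24·43 ≡ 7 (mod 73)
Squares mod 73: 43^1≡43, 43^2≡24, 43^4≡65, 43^8≡64, 43^16≡8, 43^32≡64
33 = 32 + 1, so 43^33 ≡ 64·43 ≡ 51 (mod 73)
7·51 = 357 ≡ 65 (mod 73)
24 ≠ 65, so verification fails.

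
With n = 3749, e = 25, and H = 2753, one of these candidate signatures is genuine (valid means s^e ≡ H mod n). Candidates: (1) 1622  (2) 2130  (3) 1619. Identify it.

Candidate 1: Squares mod 3749: 1622^1≡1622, 1622^2≡2835, 1622^4≡3118, 1622^8≡767, 1622^16≡3445; 25 = 16 + 8 + 1, so 1622^25 ≡ 3445·767·1622 ≡ 624 (mod 3749)
Candidate 2: Squares mod 3749: 2130^1≡2130, 2130^2≡610, 2130^4≡949, 2130^8≡841, 2130^16≡2469; 25 = 16 + 8 + 1, so 2130^25 ≡ 2469·841·2130 ≡ 996 (mod 3749)
Candidate 3: Squares mod 3749: 1619^1≡1619, 1619^2≡610, 1619^4≡949, 1619^8≡841, 1619^16≡2469; 25 = 16 + 8 + 1, so 1619^25 ≡ 2469·841·1619 ≡ 2753 (mod 3749)
  → matches H = 2753

3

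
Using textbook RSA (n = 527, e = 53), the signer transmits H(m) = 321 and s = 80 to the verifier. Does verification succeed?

s^2 ≡ 80^2 = 6400 ≡ 76
s^4 ≡ 76^2 = 5776 ≡ 506
s^8 ≡ 506^2 = 256036 ≡ 441
s^16 ≡ 441^2 = 194481 ≡ 18
s^32 ≡ 18^2 = 324
53 = 32 + 16 + 4 + 1, so s^53 ≡ 324·18·506·80 ≡ 224 (mod 527)
The recovered value 224 does not match the digest 321.

fails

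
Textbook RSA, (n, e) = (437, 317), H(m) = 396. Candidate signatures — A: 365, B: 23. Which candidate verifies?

A

Candidate A: Squares mod 437: 365^1≡365, 365^2≡377, 365^4≡104, 365^8≡328, 365^16≡82, 365^32≡169, 365^64≡156, 365^128≡301, 365^256≡142; 317 = 256 + 32 + 16 + 8 + 4 + 1, so 365^317 ≡ 142·169·82·328·104·365 ≡ 396 (mod 437)
  → matches H(m) = 396
Candidate B: Squares mod 437: 23^1≡23, 23^2≡92, 23^4≡161, 23^8≡138, 23^16≡253, 23^32≡207, 23^64≡23, 23^128≡92, 23^256≡161; 317 = 256 + 32 + 16 + 8 + 4 + 1, so 23^317 ≡ 161·207·253·138·161·23 ≡ 92 (mod 437)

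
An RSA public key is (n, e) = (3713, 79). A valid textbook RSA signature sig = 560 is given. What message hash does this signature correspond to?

323

sig^2 ≡ 560^2 = 313600 ≡ 1708
sig^4 ≡ 1708^2 = 2917264 ≡ 2559
sig^8 ≡ 2559^2 = 6548481 ≡ 2462
sig^16 ≡ 2462^2 = 6061444 ≡ 1828
sig^32 ≡ 1828^2 = 3341584 ≡ 3597
sig^64 ≡ 3597^2 = 12938409 ≡ 2317
79 = 64 + 8 + 4 + 2 + 1, so sig^79 ≡ 2317·2462·2559·1708·560 ≡ 323 (mod 3713)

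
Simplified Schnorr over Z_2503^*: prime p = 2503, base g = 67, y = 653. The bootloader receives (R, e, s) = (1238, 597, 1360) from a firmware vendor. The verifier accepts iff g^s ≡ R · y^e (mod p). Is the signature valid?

g^s mod p:
67^2 = 4489 ≡ 1986
67^4 ≡ 1986^2 = 3944196 ≡ 1971
67^8 ≡ 1971^2 = 3884841 ≡ 185
67^16 ≡ 185^2 = 34225 ≡ 1686
67^32 ≡ 1686^2 = 2842596 ≡ 1691
67^64 ≡ 1691^2 = 2859481 ≡ 1055
67^128 ≡ 1055^2 = 1113025 ≡ 1693
67^256 ≡ 1693^2 = 2866249 ≡ 314
67^512 ≡ 314^2 = 98596 ≡ 979
67^1024 ≡ 979^2 = 958441 ≡ 2295
1360 = 1024 + 256 + 64 + 16, so 67^1360 ≡ 2295·314·1055·1686 ≡ 1050 (mod 2503)
R · y^e mod p:
653^2 = 426409 ≡ 899
653^4 ≡ 899^2 = 808201 ≡ 2235
653^8 ≡ 2235^2 = 4995225 ≡ 1740
653^16 ≡ 1740^2 = 3027600 ≡ 1473
653^32 ≡ 1473^2 = 2169729 ≡ 2131
653^64 ≡ 2131^2 = 4541161 ≡ 719
653^128 ≡ 719^2 = 516961 ≡ 1343
653^256 ≡ 1343^2 = 1803649 ≡ 1489
653^512 ≡ 1489^2 = 2217121 ≡ 1966
597 = 512 + 64 + 16 + 4 + 1, so 653^597 ≡ 1966·719·1473·2235·653 ≡ 1869 (mod 2503)
1238·1869 = 2313822 ≡ 1050 (mod 2503)
1050 ≡ 1050 (mod 2503); signature holds.

valid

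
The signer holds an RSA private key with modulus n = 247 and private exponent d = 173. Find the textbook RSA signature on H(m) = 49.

Squares mod 247: (H(m))^1≡49, (H(m))^2≡178, (H(m))^4≡68, (H(m))^8≡178, (H(m))^16≡68, (H(m))^32≡178, (H(m))^64≡68, (H(m))^128≡178
173 = 128 + 32 + 8 + 4 + 1, so (H(m))^173 ≡ 178·178·178·68·49 ≡ 121 (mod 247)

121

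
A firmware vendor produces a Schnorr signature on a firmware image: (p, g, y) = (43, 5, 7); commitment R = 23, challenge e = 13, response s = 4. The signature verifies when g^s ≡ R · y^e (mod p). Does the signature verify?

does not verify

g^s mod p:
Squares mod 43: 5^1≡5, 5^2≡25, 5^4≡23
5^4 ≡ 23 (mod 43)
R · y^e mod p:
Squares mod 43: 7^1≡7, 7^2≡6, 7^4≡36, 7^8≡6
13 = 8 + 4 + 1, so 7^13 ≡ 6·36·7 ≡ 7 (mod 43)
23·7 = 161 ≡ 32 (mod 43)
23 ≠ 32; the check fails.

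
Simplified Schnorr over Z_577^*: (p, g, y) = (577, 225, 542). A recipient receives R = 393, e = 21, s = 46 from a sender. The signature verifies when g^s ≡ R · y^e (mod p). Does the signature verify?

g^s mod p:
Squares mod 577: 225^1≡225, 225^2≡426, 225^4≡298, 225^8≡523, 225^16≡31, 225^32≡384
46 = 32 + 8 + 4 + 2, so 225^46 ≡ 384·523·298·426 ≡ 288 (mod 577)
R · y^e mod p:
Squares mod 577: 542^1≡542, 542^2≡71, 542^4≡425, 542^8≡24, 542^16≡576
21 = 16 + 4 + 1, so 542^21 ≡ 576·425·542 ≡ 450 (mod 577)
393·450 = 176850 ≡ 288 (mod 577)
288 ≡ 288 (mod 577); signature holds.

verifies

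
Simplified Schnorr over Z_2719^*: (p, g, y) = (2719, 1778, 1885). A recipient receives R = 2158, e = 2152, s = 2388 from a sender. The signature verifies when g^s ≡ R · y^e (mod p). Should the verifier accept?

reject

g^s mod p:
Squares mod 2719: 1778^1≡1778, 1778^2≡1806, 1778^4≡1555, 1778^8≡834, 1778^16≡2211, 1778^32≡2478, 1778^64≡982, 1778^128≡1798, 1778^256≡2632, 1778^512≡2131, 1778^1024≡431, 1778^2048≡869
2388 = 2048 + 256 + 64 + 16 + 4, so 1778^2388 ≡ 869·2632·982·2211·1555 ≡ 1731 (mod 2719)
R · y^e mod p:
Squares mod 2719: 1885^1≡1885, 1885^2≡2211, 1885^4≡2478, 1885^8≡982, 1885^16≡1798, 1885^32≡2632, 1885^64≡2131, 1885^128≡431, 1885^256≡869, 1885^512≡1998, 1885^1024≡512, 1885^2048≡1120
2152 = 2048 + 64 + 32 + 8, so 1885^2152 ≡ 1120·2131·2632·982 ≡ 1806 (mod 2719)
2158·1806 = 3897348 ≡ 1021 (mod 2719)
1731 ≠ 1021; the check fails.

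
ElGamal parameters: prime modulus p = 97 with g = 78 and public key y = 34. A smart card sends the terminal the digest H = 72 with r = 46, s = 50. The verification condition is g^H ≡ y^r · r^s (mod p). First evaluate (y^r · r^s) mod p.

75

34^2 = 1156 ≡ 89
34^4 ≡ 89^2 = 7921 ≡ 64
34^8 ≡ 64^2 = 4096 ≡ 22
34^16 ≡ 22^2 = 484 ≡ 96
34^32 ≡ 96^2 = 9216 ≡ 1
46 = 32 + 8 + 4 + 2, so 34^46 ≡ 1·22·64·89 ≡ 85 (mod 97)
46^2 = 2116 ≡ 79
46^4 ≡ 79^2 = 6241 ≡ 33
46^8 ≡ 33^2 = 1089 ≡ 22
46^16 ≡ 22^2 = 484 ≡ 96
46^32 ≡ 96^2 = 9216 ≡ 1
50 = 32 + 16 + 2, so 46^50 ≡ 1·96·79 ≡ 18 (mod 97)
y^r · r^s ≡ 85·18 = 1530 ≡ 75 (mod 97)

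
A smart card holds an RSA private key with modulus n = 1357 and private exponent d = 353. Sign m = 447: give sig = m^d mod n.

Squares mod 1357: m^1≡447, m^2≡330, m^4≡340, m^8≡255, m^16≡1246, m^32≡108, m^64≡808, m^128≡147, m^256≡1254
353 = 256 + 64 + 32 + 1, so m^353 ≡ 1254·808·108·447 ≡ 999 (mod 1357)

999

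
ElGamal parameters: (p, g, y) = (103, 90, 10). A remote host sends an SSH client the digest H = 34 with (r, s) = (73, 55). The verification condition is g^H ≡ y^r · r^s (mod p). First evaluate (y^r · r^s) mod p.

1

Squares mod 103: 10^1≡10, 10^2≡100, 10^4≡9, 10^8≡81, 10^16≡72, 10^32≡34, 10^64≡23
73 = 64 + 8 + 1, so 10^73 ≡ 23·81·10 ≡ 90 (mod 103)
Squares mod 103: 73^1≡73, 73^2≡76, 73^4≡8, 73^8≡64, 73^16≡79, 73^32≡61
55 = 32 + 16 + 4 + 2 + 1, so 73^55 ≡ 61·79·8·76·73 ≡ 95 (mod 103)
y^r · r^s ≡ 90·95 = 8550 ≡ 1 (mod 103)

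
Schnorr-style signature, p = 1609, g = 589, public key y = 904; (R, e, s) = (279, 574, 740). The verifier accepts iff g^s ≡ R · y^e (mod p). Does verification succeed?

fails

g^s mod p:
Squares mod 1609: 589^1≡589, 589^2≡986, 589^4≡360, 589^8≡880, 589^16≡471, 589^32≡1408, 589^64≡176, 589^128≡405, 589^256≡1516, 589^512≡604
740 = 512 + 128 + 64 + 32 + 4, so 589^740 ≡ 604·405·176·1408·360 ≡ 1545 (mod 1609)
R · y^e mod p:
Squares mod 1609: 904^1≡904, 904^2≡1453, 904^4≡201, 904^8≡176, 904^16≡405, 904^32≡1516, 904^64≡604, 904^128≡1182, 904^256≡512, 904^512≡1486
574 = 512 + 32 + 16 + 8 + 4 + 2, so 904^574 ≡ 1486·1516·405·176·201·1453 ≡ 600 (mod 1609)
279·600 = 167400 ≡ 64 (mod 1609)
1545 ≠ 64; the check fails.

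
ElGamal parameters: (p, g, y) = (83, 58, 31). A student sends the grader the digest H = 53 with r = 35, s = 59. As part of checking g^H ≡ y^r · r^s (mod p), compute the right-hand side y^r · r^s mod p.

31^2 = 961 ≡ 48
31^4 ≡ 48^2 = 2304 ≡ 63
31^8 ≡ 63^2 = 3969 ≡ 68
31^16 ≡ 68^2 = 4624 ≡ 59
31^32 ≡ 59^2 = 3481 ≡ 78
35 = 32 + 2 + 1, so 31^35 ≡ 78·48·31 ≡ 30 (mod 83)
35^2 = 1225 ≡ 63
35^4 ≡ 63^2 = 3969 ≡ 68
35^8 ≡ 68^2 = 4624 ≡ 59
35^16 ≡ 59^2 = 3481 ≡ 78
35^32 ≡ 78^2 = 6084 ≡ 25
59 = 32 + 16 + 8 + 2 + 1, so 35^59 ≡ 25·78·59·63·35 ≡ 66 (mod 83)
y^r · r^s ≡ 30·66 = 1980 ≡ 71 (mod 83)

71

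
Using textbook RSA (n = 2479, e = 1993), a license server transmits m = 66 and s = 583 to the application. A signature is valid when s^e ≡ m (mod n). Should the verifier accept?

reject

s^2 ≡ 583^2 = 339889 ≡ 266
s^4 ≡ 266^2 = 70756 ≡ 1344
s^8 ≡ 1344^2 = 1806336 ≡ 1624
s^16 ≡ 1624^2 = 2637376 ≡ 2199
s^32 ≡ 2199^2 = 4835601 ≡ 1551
s^64 ≡ 1551^2 = 2405601 ≡ 971
s^128 ≡ 971^2 = 942841 ≡ 821
s^256 ≡ 821^2 = 674041 ≡ 2232
s^512 ≡ 2232^2 = 4981824 ≡ 1513
s^1024 ≡ 1513^2 = 2289169 ≡ 1052
1993 = 1024 + 512 + 256 + 128 + 64 + 8 + 1, so s^1993 ≡ 1052·1513·2232·821·971·1624·583 ≡ 395 (mod 2479)
s^1993 mod 2479 = 395, but m = 66.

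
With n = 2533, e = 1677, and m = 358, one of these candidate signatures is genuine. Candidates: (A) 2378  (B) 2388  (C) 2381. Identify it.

Candidate A: Squares mod 2533: 2378^1≡2378, 2378^2≡1228, 2378^4≡849, 2378^8≡1429, 2378^16≡443, 2378^32≡1208, 2378^64≡256, 2378^128≡2211, 2378^256≡2364, 2378^512≡698, 2378^1024≡868; 1677 = 1024 + 512 + 128 + 8 + 4 + 1, so 2378^1677 ≡ 868·698·2211·1429·849·2378 ≡ 682 (mod 2533)
Candidate B: Squares mod 2533: 2388^1≡2388, 2388^2≡761, 2388^4≡1597, 2388^8≡2211, 2388^16≡2364, 2388^32≡698, 2388^64≡868, 2388^128≡1123, 2388^256≡2228, 2388^512≡1837, 2388^1024≡613; 1677 = 1024 + 512 + 128 + 8 + 4 + 1, so 2388^1677 ≡ 613·1837·1123·2211·1597·2388 ≡ 2270 (mod 2533)
Candidate C: Squares mod 2533: 2381^1≡2381, 2381^2≡307, 2381^4≡528, 2381^8≡154, 2381^16≡919, 2381^32≡1072, 2381^64≡1735, 2381^128≡1021, 2381^256≡1378, 2381^512≡1667, 2381^1024≡188; 1677 = 1024 + 512 + 128 + 8 + 4 + 1, so 2381^1677 ≡ 188·1667·1021·154·528·2381 ≡ 358 (mod 2533)
  → matches m = 358

C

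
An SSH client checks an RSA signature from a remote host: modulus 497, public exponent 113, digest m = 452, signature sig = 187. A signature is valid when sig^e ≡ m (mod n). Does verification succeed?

fails

sig^113 mod 497 = 45
45 ≠ 452, so verification fails.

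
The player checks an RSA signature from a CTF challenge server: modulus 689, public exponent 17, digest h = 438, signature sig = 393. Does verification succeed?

passes

sig^2 ≡ 393^2 = 154449 ≡ 113
sig^4 ≡ 113^2 = 12769 ≡ 367
sig^8 ≡ 367^2 = 134689 ≡ 334
sig^16 ≡ 334^2 = 111556 ≡ 627
17 = 16 + 1, so sig^17 ≡ 627·393 ≡ 438 (mod 689)
sig^17 mod 689 = 438 matches h.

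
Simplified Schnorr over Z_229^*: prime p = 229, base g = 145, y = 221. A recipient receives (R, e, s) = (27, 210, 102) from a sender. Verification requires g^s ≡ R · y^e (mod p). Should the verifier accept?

g^s mod p:
145^2 = 21025 ≡ 186
145^4 ≡ 186^2 = 34596 ≡ 17
145^8 ≡ 17^2 = 289 ≡ 60
145^16 ≡ 60^2 = 3600 ≡ 165
145^32 ≡ 165^2 = 27225 ≡ 203
145^64 ≡ 203^2 = 41209 ≡ 218
102 = 64 + 32 + 4 + 2, so 145^102 ≡ 218·203·17·186 ≡ 11 (mod 229)
R · y^e mod p:
221^2 = 48841 ≡ 64
221^4 ≡ 64^2 = 4096 ≡ 203
221^8 ≡ 203^2 = 41209 ≡ 218
221^16 ≡ 218^2 = 47524 ≡ 121
221^32 ≡ 121^2 = 14641 ≡ 214
221^64 ≡ 214^2 = 45796 ≡ 225
221^128 ≡ 225^2 = 50625 ≡ 16
210 = 128 + 64 + 16 + 2, so 221^210 ≡ 16·225·121·64 ≡ 169 (mod 229)
27·169 = 4563 ≡ 212 (mod 229)
11 ≠ 212; the check fails.

reject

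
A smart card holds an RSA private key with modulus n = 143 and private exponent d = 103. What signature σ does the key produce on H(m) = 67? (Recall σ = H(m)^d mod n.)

89

(H(m))^2 ≡ 67^2 = 4489 ≡ 56
(H(m))^4 ≡ 56^2 = 3136 ≡ 133
(H(m))^8 ≡ 133^2 = 17689 ≡ 100
(H(m))^16 ≡ 100^2 = 10000 ≡ 133
(H(m))^32 ≡ 133^2 = 17689 ≡ 100
(H(m))^64 ≡ 100^2 = 10000 ≡ 133
103 = 64 + 32 + 4 + 2 + 1, so (H(m))^103 ≡ 133·100·133·56·67 ≡ 89 (mod 143)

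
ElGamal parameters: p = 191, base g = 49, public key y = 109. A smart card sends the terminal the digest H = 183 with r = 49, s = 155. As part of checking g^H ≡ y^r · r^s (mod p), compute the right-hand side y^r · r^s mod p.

109^2 = 11881 ≡ 39
109^4 ≡ 39^2 = 1521 ≡ 184
109^8 ≡ 184^2 = 33856 ≡ 49
109^16 ≡ 49^2 = 2401 ≡ 109
109^32 ≡ 109^2 = 11881 ≡ 39
49 = 32 + 16 + 1, so 109^49 ≡ 39·109·109 ≡ 184 (mod 191)
49^2 = 2401 ≡ 109
49^4 ≡ 109^2 = 11881 ≡ 39
49^8 ≡ 39^2 = 1521 ≡ 184
49^16 ≡ 184^2 = 33856 ≡ 49
49^32 ≡ 49^2 = 2401 ≡ 109
49^64 ≡ 109^2 = 11881 ≡ 39
49^128 ≡ 39^2 = 1521 ≡ 184
155 = 128 + 16 + 8 + 2 + 1, so 49^155 ≡ 184·49·184·109·49 ≡ 1 (mod 191)
y^r · r^s ≡ 184·1 = 184 ≡ 184 (mod 191)

184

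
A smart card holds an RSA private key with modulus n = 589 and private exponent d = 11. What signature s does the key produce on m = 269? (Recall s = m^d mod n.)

m^11 mod 589 = 105

105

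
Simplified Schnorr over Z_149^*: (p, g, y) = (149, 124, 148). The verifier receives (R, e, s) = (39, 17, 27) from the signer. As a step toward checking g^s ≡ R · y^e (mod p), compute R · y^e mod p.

110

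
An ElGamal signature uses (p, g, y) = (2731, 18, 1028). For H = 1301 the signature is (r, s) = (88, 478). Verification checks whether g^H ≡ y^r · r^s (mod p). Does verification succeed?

fails

Left side g^H mod p:
18^2 = 324
18^4 ≡ 324^2 = 104976 ≡ 1198
18^8 ≡ 1198^2 = 1435204 ≡ 1429
18^16 ≡ 1429^2 = 2042041 ≡ 1984
18^32 ≡ 1984^2 = 3936256 ≡ 885
18^64 ≡ 885^2 = 783225 ≡ 2159
18^128 ≡ 2159^2 = 4661281 ≡ 2195
18^256 ≡ 2195^2 = 4818025 ≡ 541
18^512 ≡ 541^2 = 292681 ≡ 464
18^1024 ≡ 464^2 = 215296 ≡ 2278
1301 = 1024 + 256 + 16 + 4 + 1, so 18^1301 ≡ 2278·541·1984·1198·18 ≡ 1609 (mod 2731)
Right side y^r · r^s mod p:
1028^2 = 1056784 ≡ 2618
1028^4 ≡ 2618^2 = 6853924 ≡ 1845
1028^8 ≡ 1845^2 = 3404025 ≡ 1199
1028^16 ≡ 1199^2 = 1437601 ≡ 1095
1028^32 ≡ 1095^2 = 1199025 ≡ 116
1028^64 ≡ 116^2 = 13456 ≡ 2532
88 = 64 + 16 + 8, so 1028^88 ≡ 2532·1095·1199 ≡ 1213 (mod 2731)
88^2 = 7744 ≡ 2282
88^4 ≡ 2282^2 = 5207524 ≡ 2238
88^8 ≡ 2238^2 = 5008644 ≡ 2721
88^16 ≡ 2721^2 = 7403841 ≡ 100
88^32 ≡ 100^2 = 10000 ≡ 1807
88^64 ≡ 1807^2 = 3265249 ≡ 1704
88^128 ≡ 1704^2 = 2903616 ≡ 563
88^256 ≡ 563^2 = 316969 ≡ 173
478 = 256 + 128 + 64 + 16 + 8 + 4 + 2, so 88^478 ≡ 173·563·1704·100·2721·2238·2282 ≡ 1852 (mod 2731)
1213·1852 = 2246476 ≡ 1594 (mod 2731)
1609 ≠ 1594, so verification fails.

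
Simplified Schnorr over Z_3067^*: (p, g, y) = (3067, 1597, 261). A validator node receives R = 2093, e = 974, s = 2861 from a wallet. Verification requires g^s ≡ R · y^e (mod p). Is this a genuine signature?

g^s mod p:
1597^2861 mod 3067 = 360
R · y^e mod p:
261^974 mod 3067 = 642
2093·642 = 1343706 ≡ 360 (mod 3067)
360 ≡ 360 (mod 3067); signature holds.

genuine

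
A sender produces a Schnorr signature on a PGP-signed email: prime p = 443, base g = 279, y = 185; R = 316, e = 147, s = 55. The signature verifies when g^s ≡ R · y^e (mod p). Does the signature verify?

verifies

g^s mod p:
279^2 = 77841 ≡ 316
279^4 ≡ 316^2 = 99856 ≡ 181
279^8 ≡ 181^2 = 32761 ≡ 422
279^16 ≡ 422^2 = 178084 ≡ 441
279^32 ≡ 441^2 = 194481 ≡ 4
55 = 32 + 16 + 4 + 2 + 1, so 279^55 ≡ 4·441·181·316·279 ≡ 53 (mod 443)
R · y^e mod p:
185^2 = 34225 ≡ 114
185^4 ≡ 114^2 = 12996 ≡ 149
185^8 ≡ 149^2 = 22201 ≡ 51
185^16 ≡ 51^2 = 2601 ≡ 386
185^32 ≡ 386^2 = 148996 ≡ 148
185^64 ≡ 148^2 = 21904 ≡ 197
185^128 ≡ 197^2 = 38809 ≡ 268
147 = 128 + 16 + 2 + 1, so 185^147 ≡ 268·386·114·185 ≡ 24 (mod 443)
316·24 = 7584 ≡ 53 (mod 443)
53 ≡ 53 (mod 443); signature holds.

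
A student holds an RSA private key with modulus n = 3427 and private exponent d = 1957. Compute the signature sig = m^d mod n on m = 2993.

m^1957 mod 3427 = 1250

1250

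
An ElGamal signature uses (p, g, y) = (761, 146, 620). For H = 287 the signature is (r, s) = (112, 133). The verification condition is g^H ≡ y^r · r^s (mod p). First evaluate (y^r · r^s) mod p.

319

Squares mod 761: 620^1≡620, 620^2≡95, 620^4≡654, 620^8≡34, 620^16≡395, 620^32≡20, 620^64≡400
112 = 64 + 32 + 16, so 620^112 ≡ 400·20·395 ≡ 328 (mod 761)
Squares mod 761: 112^1≡112, 112^2≡368, 112^4≡727, 112^8≡395, 112^16≡20, 112^32≡400, 112^64≡190, 112^128≡333
133 = 128 + 4 + 1, so 112^133 ≡ 333·727·112 ≡ 523 (mod 761)
y^r · r^s ≡ 328·523 = 171544 ≡ 319 (mod 761)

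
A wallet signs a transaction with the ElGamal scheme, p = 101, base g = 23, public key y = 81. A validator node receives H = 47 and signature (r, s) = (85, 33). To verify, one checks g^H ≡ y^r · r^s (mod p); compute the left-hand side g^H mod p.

43

23^2 = 529 ≡ 24
23^4 ≡ 24^2 = 576 ≡ 71
23^8 ≡ 71^2 = 5041 ≡ 92
23^16 ≡ 92^2 = 8464 ≡ 81
23^32 ≡ 81^2 = 6561 ≡ 97
47 = 32 + 8 + 4 + 2 + 1, so 23^47 ≡ 97·92·71·24·23 ≡ 43 (mod 101)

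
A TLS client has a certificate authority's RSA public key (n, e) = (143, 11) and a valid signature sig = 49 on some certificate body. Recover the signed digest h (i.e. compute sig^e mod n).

sig^11 mod 143 = 82

82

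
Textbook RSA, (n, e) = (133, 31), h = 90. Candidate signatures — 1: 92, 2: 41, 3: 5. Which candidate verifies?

Candidate 1: Squares mod 133: 92^1≡92, 92^2≡85, 92^4≡43, 92^8≡120, 92^16≡36; 31 = 16 + 8 + 4 + 2 + 1, so 92^31 ≡ 36·120·43·85·92 ≡ 43 (mod 133)
Candidate 2: Squares mod 133: 41^1≡41, 41^2≡85, 41^4≡43, 41^8≡120, 41^16≡36; 31 = 16 + 8 + 4 + 2 + 1, so 41^31 ≡ 36·120·43·85·41 ≡ 90 (mod 133)
  → matches h = 90
Candidate 3: Squares mod 133: 5^1≡5, 5^2≡25, 5^4≡93, 5^8≡4, 5^16≡16; 31 = 16 + 8 + 4 + 2 + 1, so 5^31 ≡ 16·4·93·25·5 ≡ 131 (mod 133)

2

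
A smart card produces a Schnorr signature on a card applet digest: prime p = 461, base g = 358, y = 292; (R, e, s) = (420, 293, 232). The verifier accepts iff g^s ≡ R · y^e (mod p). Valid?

no

g^s mod p:
Squares mod 461: 358^1≡358, 358^2≡6, 358^4≡36, 358^8≡374, 358^16≡193, 358^32≡369, 358^64≡166, 358^128≡357
232 = 128 + 64 + 32 + 8, so 358^232 ≡ 357·166·369·374 ≡ 6 (mod 461)
R · y^e mod p:
Squares mod 461: 292^1≡292, 292^2≡440, 292^4≡441, 292^8≡400, 292^16≡33, 292^32≡167, 292^64≡229, 292^128≡348, 292^256≡322
293 = 256 + 32 + 4 + 1, so 292^293 ≡ 322·167·441·292 ≡ 416 (mod 461)
420·416 = 174720 ≡ 1 (mod 461)
6 ≠ 1; the check fails.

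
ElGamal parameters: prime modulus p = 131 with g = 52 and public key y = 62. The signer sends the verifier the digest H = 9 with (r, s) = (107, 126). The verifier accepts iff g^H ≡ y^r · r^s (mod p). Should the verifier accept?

Left side g^H mod p:
52^2 = 2704 ≡ 84
52^4 ≡ 84^2 = 7056 ≡ 113
52^8 ≡ 113^2 = 12769 ≡ 62
9 = 8 + 1, so 52^9 ≡ 62·52 ≡ 80 (mod 131)
Right side y^r · r^s mod p:
62^2 = 3844 ≡ 45
62^4 ≡ 45^2 = 2025 ≡ 60
62^8 ≡ 60^2 = 3600 ≡ 63
62^16 ≡ 63^2 = 3969 ≡ 39
62^32 ≡ 39^2 = 1521 ≡ 80
62^64 ≡ 80^2 = 6400 ≡ 112
107 = 64 + 32 + 8 + 2 + 1, so 62^107 ≡ 112·80·63·45·62 ≡ 39 (mod 131)
107^2 = 11449 ≡ 52
107^4 ≡ 52^2 = 2704 ≡ 84
107^8 ≡ 84^2 = 7056 ≡ 113
107^16 ≡ 113^2 = 12769 ≡ 62
107^32 ≡ 62^2 = 3844 ≡ 45
107^64 ≡ 45^2 = 2025 ≡ 60
126 = 64 + 32 + 16 + 8 + 4 + 2, so 107^126 ≡ 60·45·62·113·84·52 ≡ 39 (mod 131)
39·39 = 1521 ≡ 80 (mod 131)
80 ≡ 80 (mod 131), so the signature is genuine.

accept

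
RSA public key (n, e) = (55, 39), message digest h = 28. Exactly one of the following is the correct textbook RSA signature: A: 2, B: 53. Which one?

Candidate A: 2^39 mod 55 = 28
  → matches h = 28
Candidate B: 53^39 mod 55 = 27

A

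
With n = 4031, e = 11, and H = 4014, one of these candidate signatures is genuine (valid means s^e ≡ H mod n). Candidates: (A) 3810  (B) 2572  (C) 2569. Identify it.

Candidate A: 3810^11 mod 4031 = 2214
Candidate B: 2572^11 mod 4031 = 1544
Candidate C: 2569^11 mod 4031 = 4014
  → matches H = 4014

C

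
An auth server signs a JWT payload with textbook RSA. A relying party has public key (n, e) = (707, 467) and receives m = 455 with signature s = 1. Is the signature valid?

invalid

s^2 ≡ 1^2 = 1
s^4 ≡ 1^2 = 1
s^8 ≡ 1^2 = 1
s^16 ≡ 1^2 = 1
s^32 ≡ 1^2 = 1
s^64 ≡ 1^2 = 1
s^128 ≡ 1^2 = 1
s^256 ≡ 1^2 = 1
467 = 256 + 128 + 64 + 16 + 2 + 1, so s^467 ≡ 1·1·1·1·1·1 ≡ 1 (mod 707)
The recovered value 1 does not match the digest 455.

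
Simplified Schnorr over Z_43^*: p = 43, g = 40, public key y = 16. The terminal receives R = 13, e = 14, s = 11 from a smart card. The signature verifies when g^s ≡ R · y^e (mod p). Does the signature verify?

verifies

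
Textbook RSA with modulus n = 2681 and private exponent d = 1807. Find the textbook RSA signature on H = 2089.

Squares mod 2681: H^1≡2089, H^2≡1934, H^4≡361, H^8≡1633, H^16≡1775, H^32≡450, H^64≡1425, H^128≡1108, H^256≡2447, H^512≡1136, H^1024≡935
1807 = 1024 + 512 + 256 + 8 + 4 + 2 + 1, so H^1807 ≡ 935·1136·2447·1633·361·1934·2089 ≡ 1662 (mod 2681)

1662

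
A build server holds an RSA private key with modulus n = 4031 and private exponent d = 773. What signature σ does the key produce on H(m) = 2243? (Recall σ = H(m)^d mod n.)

1726

(H(m))^773 mod 4031 = 1726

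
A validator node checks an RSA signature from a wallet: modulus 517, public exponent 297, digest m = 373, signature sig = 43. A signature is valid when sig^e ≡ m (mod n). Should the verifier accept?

accept

Squares mod 517: sig^1≡43, sig^2≡298, sig^4≡397, sig^8≡441, sig^16≡89, sig^32≡166, sig^64≡155, sig^128≡243, sig^256≡111
297 = 256 + 32 + 8 + 1, so sig^297 ≡ 111·166·441·43 ≡ 373 (mod 517)
373 = m, so the signature checks out.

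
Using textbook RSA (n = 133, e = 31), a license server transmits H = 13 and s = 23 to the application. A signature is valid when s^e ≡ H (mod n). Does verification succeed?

Squares mod 133: s^1≡23, s^2≡130, s^4≡9, s^8≡81, s^16≡44
31 = 16 + 8 + 4 + 2 + 1, so s^31 ≡ 44·81·9·130·23 ≡ 9 (mod 133)
s^31 mod 133 = 9, but H = 13.

fails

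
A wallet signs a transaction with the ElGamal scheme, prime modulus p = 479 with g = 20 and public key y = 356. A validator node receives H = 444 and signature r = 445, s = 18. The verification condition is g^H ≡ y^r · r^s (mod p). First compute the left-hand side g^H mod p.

20^2 = 400
20^4 ≡ 400^2 = 160000 ≡ 14
20^8 ≡ 14^2 = 196
20^16 ≡ 196^2 = 38416 ≡ 96
20^32 ≡ 96^2 = 9216 ≡ 115
20^64 ≡ 115^2 = 13225 ≡ 292
20^128 ≡ 292^2 = 85264 ≡ 2
20^256 ≡ 2^2 = 4
444 = 256 + 128 + 32 + 16 + 8 + 4, so 20^444 ≡ 4·2·115·96·196·14 ≡ 30 (mod 479)

30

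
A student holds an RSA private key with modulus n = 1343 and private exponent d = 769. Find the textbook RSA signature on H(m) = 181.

181

(H(m))^2 ≡ 181^2 = 32761 ≡ 529
(H(m))^4 ≡ 529^2 = 279841 ≡ 497
(H(m))^8 ≡ 497^2 = 247009 ≡ 1240
(H(m))^16 ≡ 1240^2 = 1537600 ≡ 1208
(H(m))^32 ≡ 1208^2 = 1459264 ≡ 766
(H(m))^64 ≡ 766^2 = 586756 ≡ 1208
(H(m))^128 ≡ 1208^2 = 1459264 ≡ 766
(H(m))^256 ≡ 766^2 = 586756 ≡ 1208
(H(m))^512 ≡ 1208^2 = 1459264 ≡ 766
769 = 512 + 256 + 1, so (H(m))^769 ≡ 766·1208·181 ≡ 181 (mod 1343)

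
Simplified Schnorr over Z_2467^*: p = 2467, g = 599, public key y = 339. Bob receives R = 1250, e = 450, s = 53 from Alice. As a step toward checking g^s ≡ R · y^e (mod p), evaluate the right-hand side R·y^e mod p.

1557

339^2 = 114921 ≡ 1439
339^4 ≡ 1439^2 = 2070721 ≡ 908
339^8 ≡ 908^2 = 824464 ≡ 486
339^16 ≡ 486^2 = 236196 ≡ 1831
339^32 ≡ 1831^2 = 3352561 ≡ 2375
339^64 ≡ 2375^2 = 5640625 ≡ 1063
339^128 ≡ 1063^2 = 1129969 ≡ 83
339^256 ≡ 83^2 = 6889 ≡ 1955
450 = 256 + 128 + 64 + 2, so 339^450 ≡ 1955·83·1063·1439 ≡ 1440 (mod 2467)
R · y^e ≡ 1250·1440 = 1800000 ≡ 1557 (mod 2467)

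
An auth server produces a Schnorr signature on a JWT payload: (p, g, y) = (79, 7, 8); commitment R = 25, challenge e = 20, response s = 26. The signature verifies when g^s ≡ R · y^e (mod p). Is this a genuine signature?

genuine

g^s mod p:
7^2 = 49
7^4 ≡ 49^2 = 2401 ≡ 31
7^8 ≡ 31^2 = 961 ≡ 13
7^16 ≡ 13^2 = 169 ≡ 11
26 = 16 + 8 + 2, so 7^26 ≡ 11·13·49 ≡ 55 (mod 79)
R · y^e mod p:
8^2 = 64
8^4 ≡ 64^2 = 4096 ≡ 67
8^8 ≡ 67^2 = 4489 ≡ 65
8^16 ≡ 65^2 = 4225 ≡ 38
20 = 16 + 4, so 8^20 ≡ 38·67 ≡ 18 (mod 79)
25·18 = 450 ≡ 55 (mod 79)
55 ≡ 55 (mod 79); signature holds.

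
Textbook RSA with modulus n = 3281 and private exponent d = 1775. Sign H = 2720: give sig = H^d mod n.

2584

Squares mod 3281: H^1≡2720, H^2≡3026, H^4≡2686, H^8≡2958, H^16≡2618, H^32≡3196, H^64≡663, H^128≡3196, H^256≡663, H^512≡3196, H^1024≡663
1775 = 1024 + 512 + 128 + 64 + 32 + 8 + 4 + 2 + 1, so H^1775 ≡ 663·3196·3196·663·3196·2958·2686·3026·2720 ≡ 2584 (mod 3281)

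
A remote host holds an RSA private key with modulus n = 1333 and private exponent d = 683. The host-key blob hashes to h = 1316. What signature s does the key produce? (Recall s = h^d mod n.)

h^2 ≡ 1316^2 = 1731856 ≡ 289
h^4 ≡ 289^2 = 83521 ≡ 875
h^8 ≡ 875^2 = 765625 ≡ 483
h^16 ≡ 483^2 = 233289 ≡ 14
h^32 ≡ 14^2 = 196
h^64 ≡ 196^2 = 38416 ≡ 1092
h^128 ≡ 1092^2 = 1192464 ≡ 762
h^256 ≡ 762^2 = 580644 ≡ 789
h^512 ≡ 789^2 = 622521 ≡ 10
683 = 512 + 128 + 32 + 8 + 2 + 1, so h^683 ≡ 10·762·196·483·289·1316 ≡ 793 (mod 1333)

793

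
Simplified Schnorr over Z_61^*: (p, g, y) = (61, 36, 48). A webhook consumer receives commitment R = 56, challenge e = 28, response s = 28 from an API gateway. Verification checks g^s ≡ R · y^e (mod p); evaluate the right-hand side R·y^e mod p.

57

Squares mod 61: 48^1≡48, 48^2≡47, 48^4≡13, 48^8≡47, 48^16≡13
28 = 16 + 8 + 4, so 48^28 ≡ 13·47·13 ≡ 13 (mod 61)
R · y^e ≡ 56·13 = 728 ≡ 57 (mod 61)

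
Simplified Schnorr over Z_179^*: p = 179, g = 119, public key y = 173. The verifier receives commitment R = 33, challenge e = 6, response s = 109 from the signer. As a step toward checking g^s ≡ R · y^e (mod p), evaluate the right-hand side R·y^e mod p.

69

173^2 = 29929 ≡ 36
173^4 ≡ 36^2 = 1296 ≡ 43
6 = 4 + 2, so 173^6 ≡ 43·36 ≡ 116 (mod 179)
R · y^e ≡ 33·116 = 3828 ≡ 69 (mod 179)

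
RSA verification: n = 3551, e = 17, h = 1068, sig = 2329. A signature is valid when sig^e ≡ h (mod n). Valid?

yes

Squares mod 3551: sig^1≡2329, sig^2≡1864, sig^4≡1618, sig^8≡837, sig^16≡1022
17 = 16 + 1, so sig^17 ≡ 1022·2329 ≡ 1068 (mod 3551)
1068 = h, so the signature checks out.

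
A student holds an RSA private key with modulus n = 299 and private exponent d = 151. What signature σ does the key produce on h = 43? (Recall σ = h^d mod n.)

17

Squares mod 299: h^1≡43, h^2≡55, h^4≡35, h^8≡29, h^16≡243, h^32≡146, h^64≡87, h^128≡94
151 = 128 + 16 + 4 + 2 + 1, so h^151 ≡ 94·243·35·55·43 ≡ 17 (mod 299)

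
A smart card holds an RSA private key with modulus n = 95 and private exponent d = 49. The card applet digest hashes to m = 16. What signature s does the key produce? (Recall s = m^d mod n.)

81

m^49 mod 95 = 81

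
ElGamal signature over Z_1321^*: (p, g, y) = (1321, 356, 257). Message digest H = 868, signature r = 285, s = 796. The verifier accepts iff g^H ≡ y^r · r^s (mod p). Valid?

no

Left side g^H mod p:
356^2 = 126736 ≡ 1241
356^4 ≡ 1241^2 = 1540081 ≡ 1116
356^8 ≡ 1116^2 = 1245456 ≡ 1074
356^16 ≡ 1074^2 = 1153476 ≡ 243
356^32 ≡ 243^2 = 59049 ≡ 925
356^64 ≡ 925^2 = 855625 ≡ 938
356^128 ≡ 938^2 = 879844 ≡ 58
356^256 ≡ 58^2 = 3364 ≡ 722
356^512 ≡ 722^2 = 521284 ≡ 810
868 = 512 + 256 + 64 + 32 + 4, so 356^868 ≡ 810·722·938·925·1116 ≡ 396 (mod 1321)
Right side y^r · r^s mod p:
257^2 = 66049 ≡ 1320
257^4 ≡ 1320^2 = 1742400 ≡ 1
257^8 ≡ 1^2 = 1
257^16 ≡ 1^2 = 1
257^32 ≡ 1^2 = 1
257^64 ≡ 1^2 = 1
257^128 ≡ 1^2 = 1
257^256 ≡ 1^2 = 1
285 = 256 + 16 + 8 + 4 + 1, so 257^285 ≡ 1·1·1·1·257 ≡ 257 (mod 1321)
285^2 = 81225 ≡ 644
285^4 ≡ 644^2 = 414736 ≡ 1263
285^8 ≡ 1263^2 = 1595169 ≡ 722
285^16 ≡ 722^2 = 521284 ≡ 810
285^32 ≡ 810^2 = 656100 ≡ 884
285^64 ≡ 884^2 = 781456 ≡ 745
285^128 ≡ 745^2 = 555025 ≡ 205
285^256 ≡ 205^2 = 42025 ≡ 1074
285^512 ≡ 1074^2 = 1153476 ≡ 243
796 = 512 + 256 + 16 + 8 + 4, so 285^796 ≡ 243·1074·810·722·1263 ≡ 1263 (mod 1321)
257·1263 = 324591 ≡ 946 (mod 1321)
396 ≠ 946, so verification fails.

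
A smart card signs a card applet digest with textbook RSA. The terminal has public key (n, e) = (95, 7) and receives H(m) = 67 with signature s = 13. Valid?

yes

s^2 ≡ 13^2 = 169 ≡ 74
s^4 ≡ 74^2 = 5476 ≡ 61
7 = 4 + 2 + 1, so s^7 ≡ 61·74·13 ≡ 67 (mod 95)
Since 67 equals the digest 67, verification succeeds.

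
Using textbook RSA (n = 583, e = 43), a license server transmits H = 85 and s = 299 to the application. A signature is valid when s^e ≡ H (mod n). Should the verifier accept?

Squares mod 583: s^1≡299, s^2≡202, s^4≡577, s^8≡36, s^16≡130, s^32≡576
43 = 32 + 8 + 2 + 1, so s^43 ≡ 576·36·202·299 ≡ 85 (mod 583)
85 = H, so the signature checks out.

accept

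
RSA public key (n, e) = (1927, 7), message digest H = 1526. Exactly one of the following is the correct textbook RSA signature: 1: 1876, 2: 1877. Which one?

2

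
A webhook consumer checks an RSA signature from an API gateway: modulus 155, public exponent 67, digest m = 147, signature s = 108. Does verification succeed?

passes

s^2 ≡ 108^2 = 11664 ≡ 39
s^4 ≡ 39^2 = 1521 ≡ 126
s^8 ≡ 126^2 = 15876 ≡ 66
s^16 ≡ 66^2 = 4356 ≡ 16
s^32 ≡ 16^2 = 256 ≡ 101
s^64 ≡ 101^2 = 10201 ≡ 126
67 = 64 + 2 + 1, so s^67 ≡ 126·39·108 ≡ 147 (mod 155)
147 = m, so the signature checks out.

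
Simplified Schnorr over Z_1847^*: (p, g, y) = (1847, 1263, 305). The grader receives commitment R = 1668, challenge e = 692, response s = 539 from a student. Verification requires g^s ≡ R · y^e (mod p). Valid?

no

g^s mod p:
Squares mod 1847: 1263^1≡1263, 1263^2≡1208, 1263^4≡134, 1263^8≡1333, 1263^16≡75, 1263^32≡84, 1263^64≡1515, 1263^128≡1251, 1263^256≡592, 1263^512≡1381
539 = 512 + 16 + 8 + 2 + 1, so 1263^539 ≡ 1381·75·1333·1208·1263 ≡ 1444 (mod 1847)
R · y^e mod p:
Squares mod 1847: 305^1≡305, 305^2≡675, 305^4≡1263, 305^8≡1208, 305^16≡134, 305^32≡1333, 305^64≡75, 305^128≡84, 305^256≡1515, 305^512≡1251
692 = 512 + 128 + 32 + 16 + 4, so 305^692 ≡ 1251·84·1333·134·1263 ≡ 610 (mod 1847)
1668·610 = 1017480 ≡ 1630 (mod 1847)
1444 ≠ 1630; the check fails.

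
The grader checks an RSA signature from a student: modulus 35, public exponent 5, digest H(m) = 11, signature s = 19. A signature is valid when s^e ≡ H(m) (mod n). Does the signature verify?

does not verify

s^2 ≡ 19^2 = 361 ≡ 11
s^4 ≡ 11^2 = 121 ≡ 16
5 = 4 + 1, so s^5 ≡ 16·19 ≡ 24 (mod 35)
The recovered value 24 does not match the digest 11.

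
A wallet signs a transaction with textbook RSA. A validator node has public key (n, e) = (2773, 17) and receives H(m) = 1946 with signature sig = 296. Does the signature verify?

does not verify

Squares mod 2773: sig^1≡296, sig^2≡1653, sig^4≡1004, sig^8≡1417, sig^16≡237
17 = 16 + 1, so sig^17 ≡ 237·296 ≡ 827 (mod 2773)
827 ≠ 1946, so verification fails.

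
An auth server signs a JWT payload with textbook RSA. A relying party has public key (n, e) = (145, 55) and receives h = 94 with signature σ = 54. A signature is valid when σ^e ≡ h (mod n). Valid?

yes

σ^55 mod 145 = 94
Since 94 equals the digest 94, verification succeeds.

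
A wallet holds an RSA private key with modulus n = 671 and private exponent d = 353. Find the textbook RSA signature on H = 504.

179

H^2 ≡ 504^2 = 254016 ≡ 378
H^4 ≡ 378^2 = 142884 ≡ 632
H^8 ≡ 632^2 = 399424 ≡ 179
H^16 ≡ 179^2 = 32041 ≡ 504
H^32 ≡ 504^2 = 254016 ≡ 378
H^64 ≡ 378^2 = 142884 ≡ 632
H^128 ≡ 632^2 = 399424 ≡ 179
H^256 ≡ 179^2 = 32041 ≡ 504
353 = 256 + 64 + 32 + 1, so H^353 ≡ 504·632·378·504 ≡ 179 (mod 671)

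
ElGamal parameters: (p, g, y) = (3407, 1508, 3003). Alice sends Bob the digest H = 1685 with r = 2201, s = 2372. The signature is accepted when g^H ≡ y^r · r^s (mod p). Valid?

Left side g^H mod p:
1508^2 = 2274064 ≡ 1595
1508^4 ≡ 1595^2 = 2544025 ≡ 2403
1508^8 ≡ 2403^2 = 5774409 ≡ 2951
1508^16 ≡ 2951^2 = 8708401 ≡ 109
1508^32 ≡ 109^2 = 11881 ≡ 1660
1508^64 ≡ 1660^2 = 2755600 ≡ 2744
1508^128 ≡ 2744^2 = 7529536 ≡ 66
1508^256 ≡ 66^2 = 4356 ≡ 949
1508^512 ≡ 949^2 = 900601 ≡ 1153
1508^1024 ≡ 1153^2 = 1329409 ≡ 679
1685 = 1024 + 512 + 128 + 16 + 4 + 1, so 1508^1685 ≡ 679·1153·66·109·2403·1508 ≡ 591 (mod 3407)
Right side y^r · r^s mod p:
3003^2 = 9018009 ≡ 3087
3003^4 ≡ 3087^2 = 9529569 ≡ 190
3003^8 ≡ 190^2 = 36100 ≡ 2030
3003^16 ≡ 2030^2 = 4120900 ≡ 1837
3003^32 ≡ 1837^2 = 3374569 ≡ 1639
3003^64 ≡ 1639^2 = 2686321 ≡ 1605
3003^128 ≡ 1605^2 = 2576025 ≡ 333
3003^256 ≡ 333^2 = 110889 ≡ 1865
3003^512 ≡ 1865^2 = 3478225 ≡ 3085
3003^1024 ≡ 3085^2 = 9517225 ≡ 1474
3003^2048 ≡ 1474^2 = 2172676 ≡ 2417
2201 = 2048 + 128 + 16 + 8 + 1, so 3003^2201 ≡ 2417·333·1837·2030·3003 ≡ 976 (mod 3407)
2201^2 = 4844401 ≡ 3054
2201^4 ≡ 3054^2 = 9326916 ≡ 1957
2201^8 ≡ 1957^2 = 3829849 ≡ 381
2201^16 ≡ 381^2 = 145161 ≡ 2067
2201^32 ≡ 2067^2 = 4272489 ≡ 111
2201^64 ≡ 111^2 = 12321 ≡ 2100
2201^128 ≡ 2100^2 = 4410000 ≡ 1342
2201^256 ≡ 1342^2 = 1800964 ≡ 2068
2201^512 ≡ 2068^2 = 4276624 ≡ 839
2201^1024 ≡ 839^2 = 703921 ≡ 2079
2201^2048 ≡ 2079^2 = 4322241 ≡ 2165
2372 = 2048 + 256 + 64 + 4, so 2201^2372 ≡ 2165·2068·2100·1957 ≡ 934 (mod 3407)
976·934 = 911584 ≡ 1915 (mod 3407)
591 ≠ 1915, so verification fails.

no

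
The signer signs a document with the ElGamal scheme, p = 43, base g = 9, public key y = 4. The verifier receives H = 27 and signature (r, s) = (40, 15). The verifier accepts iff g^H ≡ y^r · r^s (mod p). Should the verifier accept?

accept

Left side g^H mod p:
9^2 = 81 ≡ 38
9^4 ≡ 38^2 = 1444 ≡ 25
9^8 ≡ 25^2 = 625 ≡ 23
9^16 ≡ 23^2 = 529 ≡ 13
27 = 16 + 8 + 2 + 1, so 9^27 ≡ 13·23·38·9 ≡ 4 (mod 43)
Right side y^r · r^s mod p:
4^2 = 16
4^4 ≡ 16^2 = 256 ≡ 41
4^8 ≡ 41^2 = 1681 ≡ 4
4^16 ≡ 4^2 = 16
4^32 ≡ 16^2 = 256 ≡ 41
40 = 32 + 8, so 4^40 ≡ 41·4 ≡ 35 (mod 43)
40^2 = 1600 ≡ 9
40^4 ≡ 9^2 = 81 ≡ 38
40^8 ≡ 38^2 = 1444 ≡ 25
15 = 8 + 4 + 2 + 1, so 40^15 ≡ 25·38·9·40 ≡ 21 (mod 43)
35·21 = 735 ≡ 4 (mod 43)
4 ≡ 4 (mod 43), so the signature is genuine.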